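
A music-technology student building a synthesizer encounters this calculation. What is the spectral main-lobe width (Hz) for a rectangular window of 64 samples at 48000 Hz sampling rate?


Main lobe width for a rectangular window:
Width = 2 * fs / N
      = 2 * 48000 / 64
      = 96000 / 64
      = 1500.0 Hz

1500.0 Hz


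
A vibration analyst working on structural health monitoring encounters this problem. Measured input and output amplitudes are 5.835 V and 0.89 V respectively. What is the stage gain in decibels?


Voltage gain in dB:
G = 20 * log10(Vout / Vin)
  = 20 * log10(0.89 / 5.835)
  = 20 * log10(0.152528)
  = 20 * -0.816651
  = -16.33 dB

-16.33 dB


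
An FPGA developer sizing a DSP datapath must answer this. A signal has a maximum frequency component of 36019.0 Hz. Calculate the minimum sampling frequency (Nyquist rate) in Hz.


The Nyquist rate is twice the maximum frequency component.
fs_min = 2 * fmax
      = 2 * 36019.0
      = 72038.0 Hz

72038.0


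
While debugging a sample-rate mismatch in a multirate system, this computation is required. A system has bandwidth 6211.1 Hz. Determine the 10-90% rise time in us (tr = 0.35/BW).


Rise time from bandwidth relationship:
tr = 0.35 / BW
   = 0.35 / 6211.1
   = 5.635072692e-05 s
   = 56.3507 us

56.3507 us


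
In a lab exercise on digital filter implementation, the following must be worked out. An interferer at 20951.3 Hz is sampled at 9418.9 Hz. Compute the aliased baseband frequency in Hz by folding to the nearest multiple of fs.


Compute the nearest integer multiple of fs to the signal:
n = round(20951.3 / 9418.9) = 2
f_alias = |20951.3 - 2 * 9418.9|
        = |20951.3 - 18837.8|
        = 2113.5 Hz

2113.5


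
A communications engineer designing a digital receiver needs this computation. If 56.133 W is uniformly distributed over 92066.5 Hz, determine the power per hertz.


Power spectral density:
PSD = P / BW
    = 56.133 / 92066.5
    = 0.0006097 W/Hz

0.0006097 W/Hz


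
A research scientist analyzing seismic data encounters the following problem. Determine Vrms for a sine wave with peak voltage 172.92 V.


RMS voltage for a sinusoidal waveform:
V_rms = V_peak / sqrt(2)
      = 172.92 / 1.414214
      = 122.273 V

122.273 V


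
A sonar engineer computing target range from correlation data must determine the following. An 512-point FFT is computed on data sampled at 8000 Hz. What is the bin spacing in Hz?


DFT frequency resolution:
df = fs / N
   = 8000 / 512
   = 15.625 Hz

15.625 Hz


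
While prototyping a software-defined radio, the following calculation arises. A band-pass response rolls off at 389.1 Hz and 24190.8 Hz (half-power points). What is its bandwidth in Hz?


Bandwidth is the difference of -3dB frequencies:
BW = f_high - f_low
   = 24190.8 - 389.1
   = 23801.7 Hz

23801.7 Hz


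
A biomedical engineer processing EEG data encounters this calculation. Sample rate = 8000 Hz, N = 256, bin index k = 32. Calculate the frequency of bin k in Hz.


Frequency of DFT bin k:
f_k = k * fs / N
    = 32 * 8000 / 256
    = 256000 / 256
    = 1000.0 Hz

1000.0 Hz


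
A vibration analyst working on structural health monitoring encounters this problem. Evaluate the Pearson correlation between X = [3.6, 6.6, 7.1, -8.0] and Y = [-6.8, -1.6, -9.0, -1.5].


Pearson correlation coefficient (population):
r = cov(X,Y) / (std(X) * std(Y))
Mean X = 2.325, Mean Y = -4.725
Cov(X,Y) = -10.749375
Std(X) = 6.109572, Std(Y) = 3.269079
r = -0.5382

-0.5382


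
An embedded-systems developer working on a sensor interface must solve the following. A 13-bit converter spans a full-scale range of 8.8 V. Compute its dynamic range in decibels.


Dynamic range from full-scale to LSB:
V_min = V_max / 2^bits = 8.8 / 2^13
DR = 20 * log10(V_max / V_min)
   = 20 * log10(2^13)
   = 20 * 13 * log10(2)
   = 78.27 dB

78.27 dB


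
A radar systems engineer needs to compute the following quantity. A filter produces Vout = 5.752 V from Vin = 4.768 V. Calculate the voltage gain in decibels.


Voltage gain in dB:
G = 20 * log10(Vout / Vin)
  = 20 * log10(5.752 / 4.768)
  = 20 * log10(1.206376)
  = 20 * 0.081483
  = 1.63 dB

1.63 dB


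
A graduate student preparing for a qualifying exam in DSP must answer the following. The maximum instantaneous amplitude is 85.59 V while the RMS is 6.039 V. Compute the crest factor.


Crest factor is the ratio of peak to RMS:
CF = V_peak / V_rms
   = 85.59 / 6.039
   = 14.1729

14.1729


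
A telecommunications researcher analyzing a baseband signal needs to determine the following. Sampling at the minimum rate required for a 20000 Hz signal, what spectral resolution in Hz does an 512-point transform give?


Step 1 — Nyquist sampling rate:
fs = 2 * fmax = 2 * 20000 = 40000 Hz

Step 2 — DFT bin spacing:
df = fs / N = 40000 / 512 = 78.125 Hz

78.125 Hz


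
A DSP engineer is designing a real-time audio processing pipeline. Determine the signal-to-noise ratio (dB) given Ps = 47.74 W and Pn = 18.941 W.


SNR in decibels:
SNR = 10 * log10(Ps / Pn)
    = 10 * log10(47.74 / 18.941)
    = 10 * log10(2.5205)
    = 10 * 0.4015
    = 4.01 dB

4.01 dB


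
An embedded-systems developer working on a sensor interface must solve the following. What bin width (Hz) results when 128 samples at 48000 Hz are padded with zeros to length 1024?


Frequency resolution after zero-padding:
N_padded = 128 * 8 = 1024
df = fs / N_padded
   = 48000 / 1024
   = 46.875 Hz

46.875 Hz


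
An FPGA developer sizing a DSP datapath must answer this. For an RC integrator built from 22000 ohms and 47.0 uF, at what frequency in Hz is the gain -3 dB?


Cutoff frequency of a first-order RC filter:
fc = 1 / (2 * pi * R * C)
C = 47.0 uF = 4.7e-05 F
fc = 1 / (2 * pi * 22000 * 4.7e-05)
   = 1 / 6.4968136076237
   = 0.153922 Hz

0.153922 Hz


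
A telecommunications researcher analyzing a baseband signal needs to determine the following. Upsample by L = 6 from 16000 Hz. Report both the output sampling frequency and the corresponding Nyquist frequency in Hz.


Step 1 — output sample rate after interpolation by L:
fs_out = L * fs_in = 6 * 16000 = 96000 Hz

Step 2 — Nyquist frequency of the output stream:
f_Nyq = fs_out / 2 = 96000 / 2 = 48000.0 Hz

fs_out = 96000 Hz; f_Nyquist = 48000.0 Hz


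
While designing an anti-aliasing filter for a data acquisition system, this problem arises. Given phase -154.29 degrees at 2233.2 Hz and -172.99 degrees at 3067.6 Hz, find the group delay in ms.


Group delay from phase difference:
tau = -d(phi)/d(omega)
d(phi) = -18.7 deg = -0.326377 rad
d(omega) = 2*pi*(3067.6 - 2233.2) = 5242.6898 rad/s
tau = -(-0.326377) / 5242.6898
    = 0.0623 ms

0.0623 ms


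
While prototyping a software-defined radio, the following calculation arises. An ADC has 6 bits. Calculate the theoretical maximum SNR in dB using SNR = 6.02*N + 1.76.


Theoretical SNR for a full-scale sinusoid:
SNR = 6.02 * N + 1.76
    = 6.02 * 6 + 1.76
    = 36.12 + 1.76
    = 37.88 dB

37.88 dB


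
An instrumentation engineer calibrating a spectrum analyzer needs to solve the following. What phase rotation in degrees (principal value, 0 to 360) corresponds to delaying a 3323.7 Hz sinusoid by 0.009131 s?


Phase shift from frequency and time delay:
phi = 360 * f * t_delay
    = 360 * 3323.7 * 0.009131
    = 10925.53 degrees
    mod 360 = 125.53 degrees

125.53 degrees


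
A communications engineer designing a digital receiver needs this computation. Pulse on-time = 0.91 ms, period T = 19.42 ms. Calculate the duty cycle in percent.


Duty cycle as a percentage:
DC = (t_on / T) * 100
   = (0.91 / 19.42) * 100
   = 0.046859 * 100
   = 4.69 %

4.69 %


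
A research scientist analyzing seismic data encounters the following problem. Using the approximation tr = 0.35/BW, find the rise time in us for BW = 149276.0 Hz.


Rise time from bandwidth relationship:
tr = 0.35 / BW
   = 0.35 / 149276.0
   = 2.344650178e-06 s
   = 2.3447 us

2.3447 us


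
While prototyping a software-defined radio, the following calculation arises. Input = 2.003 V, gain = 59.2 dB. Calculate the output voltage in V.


Output voltage from dB gain:
V_out = V_in * 10^(gain_dB / 20)
      = 2.003 * 10^(59.2 / 20)
      = 2.003 * 912.010839
      = 1826.7577 V

1826.7577 V


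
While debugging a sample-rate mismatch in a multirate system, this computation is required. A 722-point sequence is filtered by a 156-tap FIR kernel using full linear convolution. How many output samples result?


Linear convolution output length:
L = N + M - 1
  = 722 + 156 - 1
  = 877 samples

877


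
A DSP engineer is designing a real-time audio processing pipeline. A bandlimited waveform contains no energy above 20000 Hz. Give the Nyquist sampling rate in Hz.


The Nyquist rate is twice the maximum frequency component.
fs_min = 2 * fmax
      = 2 * 20000
      = 40000 Hz

40000


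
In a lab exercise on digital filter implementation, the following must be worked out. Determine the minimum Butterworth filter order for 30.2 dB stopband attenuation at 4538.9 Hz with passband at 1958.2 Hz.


Butterworth filter order formula:
n = log10(10^(A/10) - 1) / (2 * log10(f_stop/f_pass))
10^(30.2/10) - 1 = 1046.1285
f_stop/f_pass = 4538.9 / 1958.2 = 2.3179
n = 4.1354 -> ceil = 5

5


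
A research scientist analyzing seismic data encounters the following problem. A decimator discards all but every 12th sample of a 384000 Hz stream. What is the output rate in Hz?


Decimation reduces the sample rate:
fs_out = fs_in / M
       = 384000 / 12
       = 32000.0 Hz

32000.0 Hz


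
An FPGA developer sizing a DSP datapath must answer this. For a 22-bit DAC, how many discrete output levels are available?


Number of quantization levels = 2^N
= 2^22
= 4194304

4194304


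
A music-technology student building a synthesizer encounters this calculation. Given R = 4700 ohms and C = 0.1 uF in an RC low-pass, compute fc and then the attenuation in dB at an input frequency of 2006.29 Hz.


Step 1 — cutoff frequency:
fc = 1 / (2*pi*R*C)
C = 0.1 uF = 1e-07 F
fc = 1 / (2*pi*4700*1e-07)
   = 338.628 Hz

Step 2 — magnitude at f = 2006.29 Hz:
|H(f)| = 1 / sqrt(1 + (f/fc)^2)
f/fc = 2006.29 / 338.628 = 5.924761
|H| = 1 / sqrt(1 + 35.102793) = 0.1664292
|H|_dB = 20*log10(0.1664292) = -15.58 dB

fc = 338.628 Hz; |H(2006.29 Hz)| = -15.58 dB


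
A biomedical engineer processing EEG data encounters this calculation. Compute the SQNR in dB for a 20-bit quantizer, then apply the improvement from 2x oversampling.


Step 1 — baseline SQNR at Nyquist:
SQNR_base = 6.02*N + 1.76
          = 6.02*20 + 1.76
          = 122.16 dB

Step 2 — oversampling processing gain:
G = 10*log10(OSR) = 10*log10(2) = 3.01 dB

Step 3 — total:
SQNR_total = 122.16 + 3.01 = 125.17 dB

Base SQNR = 122.16 dB; oversampled SQNR = 125.17 dB


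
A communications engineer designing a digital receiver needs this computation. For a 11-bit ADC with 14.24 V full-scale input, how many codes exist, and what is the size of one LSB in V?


Step 1 — number of quantization levels:
L = 2^N = 2^11 = 2048

Step 2 — LSB step size:
delta = Vfs / L
      = 14.24 / 2048
      = 0.00695313 V

Levels = 2048; step size = 0.00695313 V


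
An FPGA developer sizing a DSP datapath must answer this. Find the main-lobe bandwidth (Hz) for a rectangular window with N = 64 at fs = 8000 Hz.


Main lobe width for a rectangular window:
Width = 2 * fs / N
      = 2 * 8000 / 64
      = 16000 / 64
      = 250.0 Hz

250.0 Hz


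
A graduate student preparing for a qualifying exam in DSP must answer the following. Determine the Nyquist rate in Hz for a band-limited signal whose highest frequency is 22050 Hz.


The Nyquist rate is twice the maximum frequency component.
fs_min = 2 * fmax
      = 2 * 22050
      = 44100 Hz

44100


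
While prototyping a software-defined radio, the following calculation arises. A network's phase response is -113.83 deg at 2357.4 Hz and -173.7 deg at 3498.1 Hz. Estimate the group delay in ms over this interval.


Group delay from phase difference:
tau = -d(phi)/d(omega)
d(phi) = -59.87 deg = -1.044929 rad
d(omega) = 2*pi*(3498.1 - 2357.4) = 7167.2295 rad/s
tau = -(-1.044929) / 7167.2295
    = 0.1458 ms

0.1458 ms


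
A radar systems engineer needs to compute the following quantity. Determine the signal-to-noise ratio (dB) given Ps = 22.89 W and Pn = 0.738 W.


SNR in decibels:
SNR = 10 * log10(Ps / Pn)
    = 10 * log10(22.89 / 0.738)
    = 10 * log10(31.0163)
    = 10 * 1.4916
    = 14.92 dB

14.92 dB


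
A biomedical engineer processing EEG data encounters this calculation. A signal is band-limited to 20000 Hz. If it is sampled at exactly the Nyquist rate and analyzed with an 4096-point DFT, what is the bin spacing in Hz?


Step 1 — Nyquist sampling rate:
fs = 2 * fmax = 2 * 20000 = 40000 Hz

Step 2 — DFT bin spacing:
df = fs / N = 40000 / 4096 = 9.7656 Hz

9.7656 Hz


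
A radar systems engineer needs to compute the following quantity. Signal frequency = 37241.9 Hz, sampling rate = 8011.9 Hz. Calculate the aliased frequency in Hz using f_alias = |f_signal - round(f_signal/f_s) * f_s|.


Compute the nearest integer multiple of fs to the signal:
n = round(37241.9 / 8011.9) = 5
f_alias = |37241.9 - 5 * 8011.9|
        = |37241.9 - 40059.5|
        = 2817.6 Hz

2817.6


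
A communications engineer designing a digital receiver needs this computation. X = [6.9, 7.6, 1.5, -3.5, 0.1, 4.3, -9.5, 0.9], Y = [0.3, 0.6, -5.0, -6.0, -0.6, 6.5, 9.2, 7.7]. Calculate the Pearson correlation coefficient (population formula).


Pearson correlation coefficient (population):
r = cov(X,Y) / (std(X) * std(Y))
Mean X = 1.0375, Mean Y = 1.5875
Cov(X,Y) = -5.703281
Std(X) = 5.253793, Std(Y) = 5.336534
r = -0.2034

-0.2034


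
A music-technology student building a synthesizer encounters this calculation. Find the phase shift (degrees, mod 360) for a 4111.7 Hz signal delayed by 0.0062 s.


Phase shift from frequency and time delay:
phi = 360 * f * t_delay
    = 360 * 4111.7 * 0.0062
    = 9177.31 degrees
    mod 360 = 177.31 degrees

177.31 degrees


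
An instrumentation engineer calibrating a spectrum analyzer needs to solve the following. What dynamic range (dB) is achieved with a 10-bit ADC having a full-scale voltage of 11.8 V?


Dynamic range from full-scale to LSB:
V_min = V_max / 2^bits = 11.8 / 2^10
DR = 20 * log10(V_max / V_min)
   = 20 * log10(2^10)
   = 20 * 10 * log10(2)
   = 60.21 dB

60.21 dB


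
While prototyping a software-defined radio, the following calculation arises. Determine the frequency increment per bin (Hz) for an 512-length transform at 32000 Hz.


DFT frequency resolution:
df = fs / N
   = 32000 / 512
   = 62.5 Hz

62.5 Hz


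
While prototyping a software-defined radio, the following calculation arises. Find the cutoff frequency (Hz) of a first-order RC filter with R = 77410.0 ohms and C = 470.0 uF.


Cutoff frequency of a first-order RC filter:
fc = 1 / (2 * pi * R * C)
C = 470.0 uF = 0.00047 F
fc = 1 / (2 * pi * 77410.0 * 0.00047)
   = 1 / 228.59924607552
   = 0.004374 Hz

0.004374 Hz


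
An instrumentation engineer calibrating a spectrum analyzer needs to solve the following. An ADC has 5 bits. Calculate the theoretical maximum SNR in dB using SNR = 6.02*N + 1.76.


Theoretical SNR for a full-scale sinusoid:
SNR = 6.02 * N + 1.76
    = 6.02 * 5 + 1.76
    = 30.1 + 1.76
    = 31.86 dB

31.86 dB


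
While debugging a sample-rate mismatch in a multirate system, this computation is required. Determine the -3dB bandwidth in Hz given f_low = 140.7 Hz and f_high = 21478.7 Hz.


Bandwidth is the difference of -3dB frequencies:
BW = f_high - f_low
   = 21478.7 - 140.7
   = 21338.0 Hz

21338.0 Hz


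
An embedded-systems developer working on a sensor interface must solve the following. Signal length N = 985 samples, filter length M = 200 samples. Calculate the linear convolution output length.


Linear convolution output length:
L = N + M - 1
  = 985 + 200 - 1
  = 1184 samples

1184


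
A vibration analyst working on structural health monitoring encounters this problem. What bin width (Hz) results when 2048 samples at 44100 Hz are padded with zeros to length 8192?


Frequency resolution after zero-padding:
N_padded = 2048 * 4 = 8192
df = fs / N_padded
   = 44100 / 8192
   = 5.3833 Hz

5.3833 Hz


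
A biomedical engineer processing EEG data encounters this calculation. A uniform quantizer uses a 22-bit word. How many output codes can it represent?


Number of quantization levels = 2^N
= 2^22
= 4194304

4194304


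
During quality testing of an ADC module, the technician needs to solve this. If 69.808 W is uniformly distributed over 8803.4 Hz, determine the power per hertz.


Power spectral density:
PSD = P / BW
    = 69.808 / 8803.4
    = 0.00792966 W/Hz

0.00792966 W/Hz


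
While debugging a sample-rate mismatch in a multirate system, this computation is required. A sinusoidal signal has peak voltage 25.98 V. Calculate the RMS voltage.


RMS voltage for a sinusoidal waveform:
V_rms = V_peak / sqrt(2)
      = 25.98 / 1.414214
      = 18.371 V

18.371 V


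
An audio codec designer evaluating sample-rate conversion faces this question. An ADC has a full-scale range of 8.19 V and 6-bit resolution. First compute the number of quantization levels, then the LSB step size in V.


Step 1 — number of quantization levels:
L = 2^N = 2^6 = 64

Step 2 — LSB step size:
delta = Vfs / L
      = 8.19 / 64
      = 0.12796875 V

Levels = 64; step size = 0.12796875 V


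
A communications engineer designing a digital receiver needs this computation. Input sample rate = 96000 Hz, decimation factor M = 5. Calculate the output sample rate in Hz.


Decimation reduces the sample rate:
fs_out = fs_in / M
       = 96000 / 5
       = 19200.0 Hz

19200.0 Hz


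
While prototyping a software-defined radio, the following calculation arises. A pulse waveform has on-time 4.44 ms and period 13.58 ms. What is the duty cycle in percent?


Duty cycle as a percentage:
DC = (t_on / T) * 100
   = (4.44 / 13.58) * 100
   = 0.326951 * 100
   = 32.7 %

32.7 %


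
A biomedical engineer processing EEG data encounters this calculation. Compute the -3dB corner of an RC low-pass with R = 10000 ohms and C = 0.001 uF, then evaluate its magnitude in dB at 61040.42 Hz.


Step 1 — cutoff frequency:
fc = 1 / (2*pi*R*C)
C = 0.001 uF = 1e-09 F
fc = 1 / (2*pi*10000*1e-09)
   = 15915.494 Hz

Step 2 — magnitude at f = 61040.42 Hz:
|H(f)| = 1 / sqrt(1 + (f/fc)^2)
f/fc = 61040.42 / 15915.494 = 3.835283
|H| = 1 / sqrt(1 + 14.709396) = 0.2523017
|H|_dB = 20*log10(0.2523017) = -11.96 dB

fc = 15915.494 Hz; |H(61040.42 Hz)| = -11.96 dB


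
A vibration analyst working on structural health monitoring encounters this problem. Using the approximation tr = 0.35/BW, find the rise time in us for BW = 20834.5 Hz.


Rise time from bandwidth relationship:
tr = 0.35 / BW
   = 0.35 / 20834.5
   = 1.679905925e-05 s
   = 16.7991 us

16.7991 us


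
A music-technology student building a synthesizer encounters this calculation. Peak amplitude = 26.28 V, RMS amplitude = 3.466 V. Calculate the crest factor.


Crest factor is the ratio of peak to RMS:
CF = V_peak / V_rms
   = 26.28 / 3.466
   = 7.5822

7.5822


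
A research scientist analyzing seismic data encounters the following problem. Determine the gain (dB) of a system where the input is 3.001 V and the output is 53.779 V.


Voltage gain in dB:
G = 20 * log10(Vout / Vin)
  = 20 * log10(53.779 / 3.001)
  = 20 * log10(17.92036)
  = 20 * 1.253347
  = 25.07 dB

25.07 dB


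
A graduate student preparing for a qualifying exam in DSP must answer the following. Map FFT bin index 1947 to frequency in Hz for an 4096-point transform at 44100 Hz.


Frequency of DFT bin k:
f_k = k * fs / N
    = 1947 * 44100 / 4096
    = 85862700 / 4096
    = 20962.573 Hz

20962.573 Hz


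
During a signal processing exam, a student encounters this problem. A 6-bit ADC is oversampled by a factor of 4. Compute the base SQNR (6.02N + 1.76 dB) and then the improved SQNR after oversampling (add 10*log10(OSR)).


Step 1 — baseline SQNR at Nyquist:
SQNR_base = 6.02*N + 1.76
          = 6.02*6 + 1.76
          = 37.88 dB

Step 2 — oversampling processing gain:
G = 10*log10(OSR) = 10*log10(4) = 6.02 dB

Step 3 — total:
SQNR_total = 37.88 + 6.02 = 43.9 dB

Base SQNR = 37.88 dB; oversampled SQNR = 43.9 dB


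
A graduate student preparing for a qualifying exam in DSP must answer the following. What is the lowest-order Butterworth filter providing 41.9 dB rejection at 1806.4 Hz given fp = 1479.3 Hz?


Butterworth filter order formula:
n = log10(10^(A/10) - 1) / (2 * log10(f_stop/f_pass))
10^(41.9/10) - 1 = 15487.1662
f_stop/f_pass = 1806.4 / 1479.3 = 1.2211
n = 24.1476 -> ceil = 25

25


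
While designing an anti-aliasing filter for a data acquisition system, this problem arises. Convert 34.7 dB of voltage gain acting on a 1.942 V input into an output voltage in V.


Output voltage from dB gain:
V_out = V_in * 10^(gain_dB / 20)
      = 1.942 * 10^(34.7 / 20)
      = 1.942 * 54.325033
      = 105.4992 V

105.4992 V


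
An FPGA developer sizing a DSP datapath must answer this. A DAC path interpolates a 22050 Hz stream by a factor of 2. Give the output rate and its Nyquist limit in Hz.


Step 1 — output sample rate after interpolation by L:
fs_out = L * fs_in = 2 * 22050 = 44100 Hz

Step 2 — Nyquist frequency of the output stream:
f_Nyq = fs_out / 2 = 44100 / 2 = 22050.0 Hz

fs_out = 44100 Hz; f_Nyquist = 22050.0 Hz


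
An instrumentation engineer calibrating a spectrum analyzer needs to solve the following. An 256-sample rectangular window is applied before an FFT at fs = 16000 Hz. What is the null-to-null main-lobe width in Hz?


Main lobe width for a rectangular window:
Width = 2 * fs / N
      = 2 * 16000 / 256
      = 32000 / 256
      = 125.0 Hz

125.0 Hz


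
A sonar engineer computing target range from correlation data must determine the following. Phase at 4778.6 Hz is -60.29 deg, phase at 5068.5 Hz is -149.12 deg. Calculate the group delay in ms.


Group delay from phase difference:
tau = -d(phi)/d(omega)
d(phi) = -88.83 deg = -1.550376 rad
d(omega) = 2*pi*(5068.5 - 4778.6) = 1821.4954 rad/s
tau = -(-1.550376) / 1821.4954
    = 0.8512 ms

0.8512 ms


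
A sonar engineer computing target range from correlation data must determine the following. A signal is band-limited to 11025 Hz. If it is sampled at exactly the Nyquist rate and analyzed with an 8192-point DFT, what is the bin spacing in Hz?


Step 1 — Nyquist sampling rate:
fs = 2 * fmax = 2 * 11025 = 22050 Hz

Step 2 — DFT bin spacing:
df = fs / N = 22050 / 8192 = 2.6917 Hz

2.6917 Hz


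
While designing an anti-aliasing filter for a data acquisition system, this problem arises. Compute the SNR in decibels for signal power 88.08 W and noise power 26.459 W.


SNR in decibels:
SNR = 10 * log10(Ps / Pn)
    = 10 * log10(88.08 / 26.459)
    = 10 * log10(3.3289)
    = 10 * 0.5223
    = 5.22 dB

5.22 dB


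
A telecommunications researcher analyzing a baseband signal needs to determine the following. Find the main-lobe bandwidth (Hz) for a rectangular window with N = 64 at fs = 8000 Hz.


Main lobe width for a rectangular window:
Width = 2 * fs / N
      = 2 * 8000 / 64
      = 16000 / 64
      = 250.0 Hz

250.0 Hz


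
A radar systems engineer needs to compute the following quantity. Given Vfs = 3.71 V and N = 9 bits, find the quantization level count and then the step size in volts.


Step 1 — number of quantization levels:
L = 2^N = 2^9 = 512

Step 2 — LSB step size:
delta = Vfs / L
      = 3.71 / 512
      = 0.00724609 V

Levels = 512; step size = 0.00724609 V


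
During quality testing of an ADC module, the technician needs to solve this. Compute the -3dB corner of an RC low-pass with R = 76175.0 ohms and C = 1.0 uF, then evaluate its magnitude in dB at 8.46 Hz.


Step 1 — cutoff frequency:
fc = 1 / (2*pi*R*C)
C = 1.0 uF = 1e-06 F
fc = 1 / (2*pi*76175.0*1e-06)
   = 2.08933 Hz

Step 2 — magnitude at f = 8.46 Hz:
|H(f)| = 1 / sqrt(1 + (f/fc)^2)
f/fc = 8.46 / 2.08933 = 4.049145
|H| = 1 / sqrt(1 + 16.395575) = 0.2397621
|H|_dB = 20*log10(0.2397621) = -12.4 dB

fc = 2.08933 Hz; |H(8.46 Hz)| = -12.4 dB


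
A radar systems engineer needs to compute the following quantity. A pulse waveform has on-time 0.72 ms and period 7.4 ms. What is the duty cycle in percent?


Duty cycle as a percentage:
DC = (t_on / T) * 100
   = (0.72 / 7.4) * 100
   = 0.097297 * 100
   = 9.73 %

9.73 %


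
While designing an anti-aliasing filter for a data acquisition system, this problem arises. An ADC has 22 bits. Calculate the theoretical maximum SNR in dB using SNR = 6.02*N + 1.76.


Theoretical SNR for a full-scale sinusoid:
SNR = 6.02 * N + 1.76
    = 6.02 * 22 + 1.76
    = 132.44 + 1.76
    = 134.2 dB

134.2 dB


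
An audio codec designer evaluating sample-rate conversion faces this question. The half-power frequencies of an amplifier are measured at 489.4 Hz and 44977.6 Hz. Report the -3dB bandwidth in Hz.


Bandwidth is the difference of -3dB frequencies:
BW = f_high - f_low
   = 44977.6 - 489.4
   = 44488.2 Hz

44488.2 Hz


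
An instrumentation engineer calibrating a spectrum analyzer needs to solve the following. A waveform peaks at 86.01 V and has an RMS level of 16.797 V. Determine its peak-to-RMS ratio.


Crest factor is the ratio of peak to RMS:
CF = V_peak / V_rms
   = 86.01 / 16.797
   = 5.1206

5.1206


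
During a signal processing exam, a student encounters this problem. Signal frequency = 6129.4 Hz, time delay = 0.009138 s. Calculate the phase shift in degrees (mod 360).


Phase shift from frequency and time delay:
phi = 360 * f * t_delay
    = 360 * 6129.4 * 0.009138
    = 20163.76 degrees
    mod 360 = 3.76 degrees

3.76 degrees


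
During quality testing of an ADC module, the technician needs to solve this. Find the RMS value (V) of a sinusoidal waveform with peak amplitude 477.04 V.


RMS voltage for a sinusoidal waveform:
V_rms = V_peak / sqrt(2)
      = 477.04 / 1.414214
      = 337.318 V

337.318 V


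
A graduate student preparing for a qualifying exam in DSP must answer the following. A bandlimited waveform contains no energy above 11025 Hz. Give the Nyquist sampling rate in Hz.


The Nyquist rate is twice the maximum frequency component.
fs_min = 2 * fmax
      = 2 * 11025
      = 22050 Hz

22050


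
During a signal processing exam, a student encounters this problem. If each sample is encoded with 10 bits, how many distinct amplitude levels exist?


Number of quantization levels = 2^N
= 2^10
= 1024

1024


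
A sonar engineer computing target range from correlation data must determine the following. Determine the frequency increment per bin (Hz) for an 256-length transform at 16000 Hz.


DFT frequency resolution:
df = fs / N
   = 16000 / 256
   = 62.5 Hz

62.5 Hz


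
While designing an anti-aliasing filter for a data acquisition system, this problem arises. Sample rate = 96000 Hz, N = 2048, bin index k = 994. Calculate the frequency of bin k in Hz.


Frequency of DFT bin k:
f_k = k * fs / N
    = 994 * 96000 / 2048
    = 95424000 / 2048
    = 46593.75 Hz

46593.75 Hz


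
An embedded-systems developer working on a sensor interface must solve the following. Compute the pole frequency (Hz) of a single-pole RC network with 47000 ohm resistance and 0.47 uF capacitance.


Cutoff frequency of a first-order RC filter:
fc = 1 / (2 * pi * R * C)
C = 0.47 uF = 4.7e-07 F
fc = 1 / (2 * pi * 47000 * 4.7e-07)
   = 1 / 0.1387955634356
   = 7.204841 Hz

7.204841 Hz


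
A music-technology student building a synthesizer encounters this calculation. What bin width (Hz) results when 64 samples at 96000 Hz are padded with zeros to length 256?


Frequency resolution after zero-padding:
N_padded = 64 * 4 = 256
df = fs / N_padded
   = 96000 / 256
   = 375.0 Hz

375.0 Hz


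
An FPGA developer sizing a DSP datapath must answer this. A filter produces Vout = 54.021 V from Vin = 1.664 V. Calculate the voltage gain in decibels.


Voltage gain in dB:
G = 20 * log10(Vout / Vin)
  = 20 * log10(54.021 / 1.664)
  = 20 * log10(32.464543)
  = 20 * 1.511409
  = 30.23 dB

30.23 dB


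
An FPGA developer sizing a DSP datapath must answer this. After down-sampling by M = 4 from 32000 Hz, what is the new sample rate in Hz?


Decimation reduces the sample rate:
fs_out = fs_in / M
       = 32000 / 4
       = 8000.0 Hz

8000.0 Hz


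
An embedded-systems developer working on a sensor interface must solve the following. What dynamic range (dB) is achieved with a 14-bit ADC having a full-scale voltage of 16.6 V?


Dynamic range from full-scale to LSB:
V_min = V_max / 2^bits = 16.6 / 2^14
DR = 20 * log10(V_max / V_min)
   = 20 * log10(2^14)
   = 20 * 14 * log10(2)
   = 84.29 dB

84.29 dB


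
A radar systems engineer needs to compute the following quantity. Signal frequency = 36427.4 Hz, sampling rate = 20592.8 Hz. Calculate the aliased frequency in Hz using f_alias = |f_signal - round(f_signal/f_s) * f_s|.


Compute the nearest integer multiple of fs to the signal:
n = round(36427.4 / 20592.8) = 2
f_alias = |36427.4 - 2 * 20592.8|
        = |36427.4 - 41185.6|
        = 4758.2 Hz

4758.2


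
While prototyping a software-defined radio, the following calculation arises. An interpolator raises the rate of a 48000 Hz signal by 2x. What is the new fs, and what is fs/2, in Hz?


Step 1 — output sample rate after interpolation by L:
fs_out = L * fs_in = 2 * 48000 = 96000 Hz

Step 2 — Nyquist frequency of the output stream:
f_Nyq = fs_out / 2 = 96000 / 2 = 48000.0 Hz

fs_out = 96000 Hz; f_Nyquist = 48000.0 Hz


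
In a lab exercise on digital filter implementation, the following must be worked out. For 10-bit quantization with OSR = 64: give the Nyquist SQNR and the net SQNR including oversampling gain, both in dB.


Step 1 — baseline SQNR at Nyquist:
SQNR_base = 6.02*N + 1.76
          = 6.02*10 + 1.76
          = 61.96 dB

Step 2 — oversampling processing gain:
G = 10*log10(OSR) = 10*log10(64) = 18.06 dB

Step 3 — total:
SQNR_total = 61.96 + 18.06 = 80.02 dB

Base SQNR = 61.96 dB; oversampled SQNR = 80.02 dB


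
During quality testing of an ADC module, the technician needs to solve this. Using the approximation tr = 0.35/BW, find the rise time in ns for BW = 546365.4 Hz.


Rise time from bandwidth relationship:
tr = 0.35 / BW
   = 0.35 / 546365.4
   = 6.405969338e-07 s
   = 640.5969 ns

640.5969 ns


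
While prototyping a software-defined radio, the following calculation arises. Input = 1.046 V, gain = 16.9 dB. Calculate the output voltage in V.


Output voltage from dB gain:
V_out = V_in * 10^(gain_dB / 20)
      = 1.046 * 10^(16.9 / 20)
      = 1.046 * 6.99842
      = 7.3203 V

7.3203 V


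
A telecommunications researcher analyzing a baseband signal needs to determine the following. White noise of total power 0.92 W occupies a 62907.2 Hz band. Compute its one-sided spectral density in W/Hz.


Power spectral density:
PSD = P / BW
    = 0.92 / 62907.2
    = 1.462e-05 W/Hz

1.462e-05 W/Hz


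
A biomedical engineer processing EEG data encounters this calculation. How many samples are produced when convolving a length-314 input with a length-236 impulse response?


Linear convolution output length:
L = N + M - 1
  = 314 + 236 - 1
  = 549 samples

549


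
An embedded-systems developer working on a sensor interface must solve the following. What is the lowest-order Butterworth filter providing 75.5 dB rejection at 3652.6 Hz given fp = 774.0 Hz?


Butterworth filter order formula:
n = log10(10^(A/10) - 1) / (2 * log10(f_stop/f_pass))
10^(75.5/10) - 1 = 35481337.9234
f_stop/f_pass = 3652.6 / 774.0 = 4.7191
n = 5.602 -> ceil = 6

6


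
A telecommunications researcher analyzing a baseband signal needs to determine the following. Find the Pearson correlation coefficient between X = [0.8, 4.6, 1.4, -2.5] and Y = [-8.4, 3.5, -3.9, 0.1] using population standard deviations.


Pearson correlation coefficient (population):
r = cov(X,Y) / (std(X) * std(Y))
Mean X = 1.075, Mean Y = -2.175
Cov(X,Y) = 3.255625
Std(X) = 2.5193, Std(Y) = 4.44712
r = 0.2906

0.2906


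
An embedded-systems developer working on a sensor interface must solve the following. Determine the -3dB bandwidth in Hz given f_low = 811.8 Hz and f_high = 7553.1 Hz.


Bandwidth is the difference of -3dB frequencies:
BW = f_high - f_low
   = 7553.1 - 811.8
   = 6741.3 Hz

6741.3 Hz


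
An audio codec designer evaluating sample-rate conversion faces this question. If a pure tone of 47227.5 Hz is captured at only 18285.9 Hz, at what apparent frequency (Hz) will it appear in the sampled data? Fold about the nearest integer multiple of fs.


Compute the nearest integer multiple of fs to the signal:
n = round(47227.5 / 18285.9) = 3
f_alias = |47227.5 - 3 * 18285.9|
        = |47227.5 - 54857.7|
        = 7630.2 Hz

7630.2


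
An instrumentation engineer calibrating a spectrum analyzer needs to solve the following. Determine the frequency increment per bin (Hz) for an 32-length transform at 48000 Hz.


DFT frequency resolution:
df = fs / N
   = 48000 / 32
   = 1500.0 Hz

1500.0 Hz


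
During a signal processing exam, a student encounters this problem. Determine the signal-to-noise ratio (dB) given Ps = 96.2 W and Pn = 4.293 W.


SNR in decibels:
SNR = 10 * log10(Ps / Pn)
    = 10 * log10(96.2 / 4.293)
    = 10 * log10(22.4086)
    = 10 * 1.3504
    = 13.5 dB

13.5 dB


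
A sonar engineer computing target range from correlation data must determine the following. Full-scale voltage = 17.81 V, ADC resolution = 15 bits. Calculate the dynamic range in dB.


Dynamic range from full-scale to LSB:
V_min = V_max / 2^bits = 17.81 / 2^15
DR = 20 * log10(V_max / V_min)
   = 20 * log10(2^15)
   = 20 * 15 * log10(2)
   = 90.31 dB

90.31 dB


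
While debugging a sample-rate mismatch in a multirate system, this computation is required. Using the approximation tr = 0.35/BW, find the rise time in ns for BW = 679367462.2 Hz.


Rise time from bandwidth relationship:
tr = 0.35 / BW
   = 0.35 / 679367462.2
   = 5.151851089e-10 s
   = 0.5152 ns

0.5152 ns


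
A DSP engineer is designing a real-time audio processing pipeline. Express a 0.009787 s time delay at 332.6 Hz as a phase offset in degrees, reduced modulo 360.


Phase shift from frequency and time delay:
phi = 360 * f * t_delay
    = 360 * 332.6 * 0.009787
    = 1171.86 degrees
    mod 360 = 91.86 degrees

91.86 degrees


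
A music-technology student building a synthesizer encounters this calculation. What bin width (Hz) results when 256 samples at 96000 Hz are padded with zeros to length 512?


Frequency resolution after zero-padding:
N_padded = 256 * 2 = 512
df = fs / N_padded
   = 96000 / 512
   = 187.5 Hz

187.5 Hz


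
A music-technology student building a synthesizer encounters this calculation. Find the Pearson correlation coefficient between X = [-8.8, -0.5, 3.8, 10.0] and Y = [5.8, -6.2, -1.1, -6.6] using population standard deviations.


Pearson correlation coefficient (population):
r = cov(X,Y) / (std(X) * std(Y))
Mean X = 1.125, Mean Y = -2.025
Cov(X,Y) = -27.251875
Std(X) = 6.838631, Std(Y) = 5.011175
r = -0.7952

-0.7952


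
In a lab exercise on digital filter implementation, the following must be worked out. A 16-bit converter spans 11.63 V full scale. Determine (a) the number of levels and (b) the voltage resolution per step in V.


Step 1 — number of quantization levels:
L = 2^N = 2^16 = 65536

Step 2 — LSB step size:
delta = Vfs / L
      = 11.63 / 65536
      = 0.00017746 V

Levels = 65536; step size = 0.00017746 V


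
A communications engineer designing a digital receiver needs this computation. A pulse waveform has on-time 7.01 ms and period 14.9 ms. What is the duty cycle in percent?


Duty cycle as a percentage:
DC = (t_on / T) * 100
   = (7.01 / 14.9) * 100
   = 0.47047 * 100
   = 47.05 %

47.05 %


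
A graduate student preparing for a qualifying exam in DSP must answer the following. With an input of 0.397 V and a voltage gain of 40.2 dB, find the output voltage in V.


Output voltage from dB gain:
V_out = V_in * 10^(gain_dB / 20)
      = 0.397 * 10^(40.2 / 20)
      = 0.397 * 102.329299
      = 40.6247 V

40.6247 V


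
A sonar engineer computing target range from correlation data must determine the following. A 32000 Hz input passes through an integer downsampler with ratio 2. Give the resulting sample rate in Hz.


Decimation reduces the sample rate:
fs_out = fs_in / M
       = 32000 / 2
       = 16000.0 Hz

16000.0 Hz


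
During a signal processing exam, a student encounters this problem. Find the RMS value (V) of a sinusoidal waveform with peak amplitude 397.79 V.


RMS voltage for a sinusoidal waveform:
V_rms = V_peak / sqrt(2)
      = 397.79 / 1.414214
      = 281.28 V

281.28 V


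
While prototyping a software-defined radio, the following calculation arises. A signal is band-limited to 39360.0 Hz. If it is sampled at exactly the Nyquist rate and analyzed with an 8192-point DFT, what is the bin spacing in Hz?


Step 1 — Nyquist sampling rate:
fs = 2 * fmax = 2 * 39360.0 = 78720.0 Hz

Step 2 — DFT bin spacing:
df = fs / N = 78720.0 / 8192 = 9.6094 Hz

9.6094 Hz


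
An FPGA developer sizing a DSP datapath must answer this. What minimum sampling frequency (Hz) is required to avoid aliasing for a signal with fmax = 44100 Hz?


The Nyquist rate is twice the maximum frequency component.
fs_min = 2 * fmax
      = 2 * 44100
      = 88200 Hz

88200


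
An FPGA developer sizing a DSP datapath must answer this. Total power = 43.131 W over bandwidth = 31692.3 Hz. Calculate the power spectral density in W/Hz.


Power spectral density:
PSD = P / BW
    = 43.131 / 31692.3
    = 0.00136093 W/Hz

0.00136093 W/Hz


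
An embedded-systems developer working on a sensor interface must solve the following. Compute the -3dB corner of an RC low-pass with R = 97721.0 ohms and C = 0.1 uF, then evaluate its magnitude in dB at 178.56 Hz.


Step 1 — cutoff frequency:
fc = 1 / (2*pi*R*C)
C = 0.1 uF = 1e-07 F
fc = 1 / (2*pi*97721.0*1e-07)
   = 16.2867 Hz

Step 2 — magnitude at f = 178.56 Hz:
|H(f)| = 1 / sqrt(1 + (f/fc)^2)
f/fc = 178.56 / 16.2867 = 10.963547
|H| = 1 / sqrt(1 + 120.199363) = 0.0908343
|H|_dB = 20*log10(0.0908343) = -20.84 dB

fc = 16.2867 Hz; |H(178.56 Hz)| = -20.84 dB


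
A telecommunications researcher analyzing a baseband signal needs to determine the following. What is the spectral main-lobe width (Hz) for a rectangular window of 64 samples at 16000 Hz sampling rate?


Main lobe width for a rectangular window:
Width = 2 * fs / N
      = 2 * 16000 / 64
      = 32000 / 64
      = 500.0 Hz

500.0 Hz


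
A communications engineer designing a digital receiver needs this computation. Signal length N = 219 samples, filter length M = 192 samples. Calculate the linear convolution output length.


Linear convolution output length:
L = N + M - 1
  = 219 + 192 - 1
  = 410 samples

410


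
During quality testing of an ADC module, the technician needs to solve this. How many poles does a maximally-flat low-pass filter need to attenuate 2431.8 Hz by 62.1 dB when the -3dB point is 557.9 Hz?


Butterworth filter order formula:
n = log10(10^(A/10) - 1) / (2 * log10(f_stop/f_pass))
10^(62.1/10) - 1 = 1621809.0974
f_stop/f_pass = 2431.8 / 557.9 = 4.3588
n = 4.8563 -> ceil = 5

5


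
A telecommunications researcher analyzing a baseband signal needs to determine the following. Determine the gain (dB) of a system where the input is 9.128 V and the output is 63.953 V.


Voltage gain in dB:
G = 20 * log10(Vout / Vin)
  = 20 * log10(63.953 / 9.128)
  = 20 * log10(7.006245)
  = 20 * 0.845485
  = 16.91 dB

16.91 dB
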